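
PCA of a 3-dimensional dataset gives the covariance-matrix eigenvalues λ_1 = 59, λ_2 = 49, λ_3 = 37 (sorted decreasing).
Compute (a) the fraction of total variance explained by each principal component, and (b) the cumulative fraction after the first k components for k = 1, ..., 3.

Step 1 — total variance = trace(Sigma) = Σ λ_i = 59 + 49 + 37 = 145.

Step 2 — fraction explained by component i = λ_i / Σ λ:
  PC1: 59/145 = 0.4069
  PC2: 49/145 = 0.3379
  PC3: 37/145 = 0.2552

Step 3 — cumulative fraction after k components = (λ_1 + ... + λ_k) / Σ λ:
  k = 1: 59/145 = 0.4069
  k = 2: (59 + 49)/145 = 108/145 = 0.7448
  k = 3: (59 + 49 + 37)/145 = 145/145 = 1

Summary (fraction, with percent):

explained: PC1 0.4069 (40.69%), PC2 0.3379 (33.79%), PC3 0.2552 (25.52%);  cumulative: 0.4069, 0.7448, 1


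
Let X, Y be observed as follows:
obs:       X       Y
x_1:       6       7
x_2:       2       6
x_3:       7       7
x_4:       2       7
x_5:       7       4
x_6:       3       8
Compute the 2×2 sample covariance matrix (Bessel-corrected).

Step 1 — column means:
  mean(X) = (6 + 2 + 7 + 2 + 7 + 3) / 6 = 27/6 = 4.5
  mean(Y) = (7 + 6 + 7 + 7 + 4 + 8) / 6 = 39/6 = 6.5

Step 2 — sample covariance S[i,j] = (1/(n-1)) · Σ_k (x_{k,i} - mean_i) · (x_{k,j} - mean_j), with n-1 = 5.
  S[X,X] = ((1.5)·(1.5) + (-2.5)·(-2.5) + (2.5)·(2.5) + (-2.5)·(-2.5) + (2.5)·(2.5) + (-1.5)·(-1.5)) / 5 = 29.5/5 = 5.9
  S[X,Y] = ((1.5)·(0.5) + (-2.5)·(-0.5) + (2.5)·(0.5) + (-2.5)·(0.5) + (2.5)·(-2.5) + (-1.5)·(1.5)) / 5 = -6.5/5 = -1.3
  S[Y,Y] = ((0.5)·(0.5) + (-0.5)·(-0.5) + (0.5)·(0.5) + (0.5)·(0.5) + (-2.5)·(-2.5) + (1.5)·(1.5)) / 5 = 9.5/5 = 1.9

S is symmetric (S[j,i] = S[i,j]). Assembling:

S = [[5.9, -1.3],
 [-1.3, 1.9]]


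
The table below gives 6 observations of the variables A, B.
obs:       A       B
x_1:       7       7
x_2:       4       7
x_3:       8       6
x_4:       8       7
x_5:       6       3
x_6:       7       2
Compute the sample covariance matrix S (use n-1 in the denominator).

Step 1 — column means:
  mean(A) = (7 + 4 + 8 + 8 + 6 + 7) / 6 = 40/6 = 6.6667
  mean(B) = (7 + 7 + 6 + 7 + 3 + 2) / 6 = 32/6 = 5.3333

Step 2 — sample covariance S[i,j] = (1/(n-1)) · Σ_k (x_{k,i} - mean_i) · (x_{k,j} - mean_j), with n-1 = 5.
  S[A,A] = ((0.3333)·(0.3333) + (-2.6667)·(-2.6667) + (1.3333)·(1.3333) + (1.3333)·(1.3333) + (-0.6667)·(-0.6667) + (0.3333)·(0.3333)) / 5 = 11.3333/5 = 2.2667
  S[A,B] = ((0.3333)·(1.6667) + (-2.6667)·(1.6667) + (1.3333)·(0.6667) + (1.3333)·(1.6667) + (-0.6667)·(-2.3333) + (0.3333)·(-3.3333)) / 5 = -0.3333/5 = -0.0667
  S[B,B] = ((1.6667)·(1.6667) + (1.6667)·(1.6667) + (0.6667)·(0.6667) + (1.6667)·(1.6667) + (-2.3333)·(-2.3333) + (-3.3333)·(-3.3333)) / 5 = 25.3333/5 = 5.0667

S is symmetric (S[j,i] = S[i,j]). Assembling:

S = [[2.2667, -0.0667],
 [-0.0667, 5.0667]]


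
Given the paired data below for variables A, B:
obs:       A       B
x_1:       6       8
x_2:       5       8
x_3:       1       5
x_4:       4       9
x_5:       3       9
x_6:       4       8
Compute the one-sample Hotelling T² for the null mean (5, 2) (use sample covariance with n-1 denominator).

Step 1 — sample mean vector:
  mean(A) = (6 + 5 + 1 + 4 + 3 + 4) / 6 = 23/6 = 3.8333
  mean(B) = (8 + 8 + 5 + 9 + 9 + 8) / 6 = 47/6 = 7.8333
  x̄ = (3.8333, 7.8333),  deviation x̄ - mu_0 = (3.8333, 7.8333) - (5, 2) = (-1.1667, 5.8333).

Step 2 — sample covariance matrix, S[i,j] = (1/(n-1)) · Σ_k (x_{k,i} - mean_i) · (x_{k,j} - mean_j), divisor n-1 = 5:
  S[A,A] = ((2.1667)·(2.1667) + (1.1667)·(1.1667) + (-2.8333)·(-2.8333) + (0.1667)·(0.1667) + (-0.8333)·(-0.8333) + (0.1667)·(0.1667)) / 5 = 14.8333/5 = 2.9667
  S[A,B] = ((2.1667)·(0.1667) + (1.1667)·(0.1667) + (-2.8333)·(-2.8333) + (0.1667)·(1.1667) + (-0.8333)·(1.1667) + (0.1667)·(0.1667)) / 5 = 7.8333/5 = 1.5667
  S[B,B] = ((0.1667)·(0.1667) + (0.1667)·(0.1667) + (-2.8333)·(-2.8333) + (1.1667)·(1.1667) + (1.1667)·(1.1667) + (0.1667)·(0.1667)) / 5 = 10.8333/5 = 2.1667
  S = [[2.9667, 1.5667],
 [1.5667, 2.1667]].

Step 3 — invert S. det(S) = 2.9667·2.1667 - (1.5667)² = 3.9733.
  S^{-1} = (1/det) · [[d, -b], [-b, a]] = [[0.5453, -0.3943],
 [-0.3943, 0.7466]].

Step 4 — quadratic form (x̄ - mu_0)^T · S^{-1} · (x̄ - mu_0):
  S^{-1} · (x̄ - mu_0) = (-2.9362, 4.8154),
  (x̄ - mu_0)^T · [...] = (-1.1667)·(-2.9362) + (5.8333)·(4.8154) = 31.5157.

Step 5 — scale by n: T² = 6 · 31.5157 = 189.094.

T² ≈ 189.094


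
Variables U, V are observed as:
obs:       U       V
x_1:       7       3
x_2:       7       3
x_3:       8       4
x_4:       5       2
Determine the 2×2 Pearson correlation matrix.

Step 1 — column means:
  mean(U) = (7 + 7 + 8 + 5) / 4 = 27/4 = 6.75
  mean(V) = (3 + 3 + 4 + 2) / 4 = 12/4 = 3

Step 2 — sample variances and covariances s[i,j] = (1/(n-1)) · Σ_k (x_{k,i} - mean_i) · (x_{k,j} - mean_j), with n-1 = 3:
  s[U,U] = ((0.25)·(0.25) + (0.25)·(0.25) + (1.25)·(1.25) + (-1.75)·(-1.75)) / 3 = 4.75/3 = 1.5833
  s[U,V] = ((0.25)·(0) + (0.25)·(0) + (1.25)·(1) + (-1.75)·(-1)) / 3 = 3/3 = 1
  s[V,V] = ((0)·(0) + (0)·(0) + (1)·(1) + (-1)·(-1)) / 3 = 2/3 = 0.6667
  Sample standard deviations s_i = √(s[i,i]):
  s(U) = √(1.5833) = 1.2583
  s(V) = √(0.6667) = 0.8165

Step 3 — r_{ij} = s_{ij} / (s_i · s_j):
  r[U,U] = 1 (diagonal).
  r[U,V] = 1 / (1.2583 · 0.8165) = 1 / 1.0274 = 0.9733
  r[V,V] = 1 (diagonal).

R is symmetric with unit diagonal. Assembling:

R = [[1, 0.9733],
 [0.9733, 1]]


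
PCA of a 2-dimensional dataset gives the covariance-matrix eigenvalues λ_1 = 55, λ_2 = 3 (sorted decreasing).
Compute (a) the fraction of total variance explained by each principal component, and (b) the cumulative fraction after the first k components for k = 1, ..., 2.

Step 1 — total variance = trace(Sigma) = Σ λ_i = 55 + 3 = 58.

Step 2 — fraction explained by component i = λ_i / Σ λ:
  PC1: 55/58 = 0.9483
  PC2: 3/58 = 0.0517

Step 3 — cumulative fraction after k components = (λ_1 + ... + λ_k) / Σ λ:
  k = 1: 55/58 = 0.9483
  k = 2: (55 + 3)/58 = 58/58 = 1

Summary (fraction, with percent):

explained: PC1 0.9483 (94.83%), PC2 0.0517 (5.17%);  cumulative: 0.9483, 1


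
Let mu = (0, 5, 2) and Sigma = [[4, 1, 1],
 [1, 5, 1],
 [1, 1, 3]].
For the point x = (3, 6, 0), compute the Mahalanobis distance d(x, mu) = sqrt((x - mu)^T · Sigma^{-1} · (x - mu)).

Step 1 — centre the observation: (x - mu) = (3, 1, -2).

Step 2 — invert Sigma (cofactor / det for 3×3, or solve directly):
  Sigma^{-1} = [[0.28, -0.04, -0.08],
 [-0.04, 0.22, -0.06],
 [-0.08, -0.06, 0.38]].

Step 3 — form the quadratic (x - mu)^T · Sigma^{-1} · (x - mu):
  Sigma^{-1} · (x - mu) = (0.96, 0.22, -1.06).
  (x - mu)^T · [Sigma^{-1} · (x - mu)] = (3)·(0.96) + (1)·(0.22) + (-2)·(-1.06) = 5.22.

Step 4 — take square root: d = √(5.22) ≈ 2.2847.

d(x, mu) = √(5.22) ≈ 2.2847


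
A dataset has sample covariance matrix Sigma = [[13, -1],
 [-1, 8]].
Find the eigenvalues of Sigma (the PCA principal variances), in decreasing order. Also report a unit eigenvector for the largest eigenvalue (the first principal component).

Step 1 — characteristic polynomial of 2×2 Sigma:
  det(Sigma - λI) = λ² - trace · λ + det = 0.
  trace = 13 + 8 = 21, det = 13·8 - (-1)² = 103.
Step 2 — discriminant:
  Δ = trace² - 4·det = 441 - 412 = 29.
Step 3 — eigenvalues:
  λ = (trace ± √Δ)/2 = (21 ± 5.3852)/2,
  λ_1 = 13.1926,  λ_2 = 7.8074.

Step 4 — unit eigenvector for λ_1: solve (Sigma - λ_1 I)v = 0. First row:
  (13 - 13.1926)·v_x + (-1)·v_y = 0, i.e. (-0.1926)·v_x + (-1)·v_y = 0,
  so v ∝ (b, λ_1 - a) = (-1, 0.1926); multiply by -1 so the first entry is positive: u = (1, -0.1926).
  ||u|| = √((1)² + (-0.1926)²) = √(1.0371) ≈ 1.0184,
  v_1 = u/||u|| ≈ (0.982, -0.1891) (||v_1|| = 1).

λ_1 = 13.1926,  λ_2 = 7.8074;  v_1 ≈ (0.982, -0.1891)


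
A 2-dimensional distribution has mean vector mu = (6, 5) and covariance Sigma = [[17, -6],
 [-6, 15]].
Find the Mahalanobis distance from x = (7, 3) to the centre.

Step 1 — centre the observation: (x - mu) = (1, -2).

Step 2 — invert Sigma. det(Sigma) = 17·15 - (-6)² = 219.
  Sigma^{-1} = (1/det) · [[d, -b], [-b, a]] = [[0.0685, 0.0274],
 [0.0274, 0.0776]].

Step 3 — form the quadratic (x - mu)^T · Sigma^{-1} · (x - mu):
  Sigma^{-1} · (x - mu) = (0.0137, -0.1279).
  (x - mu)^T · [Sigma^{-1} · (x - mu)] = (1)·(0.0137) + (-2)·(-0.1279) = 0.2694.

Step 4 — take square root: d = √(0.2694) ≈ 0.519.

d(x, mu) = √(0.2694) ≈ 0.519


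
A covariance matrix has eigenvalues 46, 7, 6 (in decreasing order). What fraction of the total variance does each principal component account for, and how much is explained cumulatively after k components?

Step 1 — total variance = trace(Sigma) = Σ λ_i = 46 + 7 + 6 = 59.

Step 2 — fraction explained by component i = λ_i / Σ λ:
  PC1: 46/59 = 0.7797
  PC2: 7/59 = 0.1186
  PC3: 6/59 = 0.1017

Step 3 — cumulative fraction after k components = (λ_1 + ... + λ_k) / Σ λ:
  k = 1: 46/59 = 0.7797
  k = 2: (46 + 7)/59 = 53/59 = 0.8983
  k = 3: (46 + 7 + 6)/59 = 59/59 = 1

Summary (fraction, with percent):

explained: PC1 0.7797 (77.97%), PC2 0.1186 (11.86%), PC3 0.1017 (10.17%);  cumulative: 0.7797, 0.8983, 1


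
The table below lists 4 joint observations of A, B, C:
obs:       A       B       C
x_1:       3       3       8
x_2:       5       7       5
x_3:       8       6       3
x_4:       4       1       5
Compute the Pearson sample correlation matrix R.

Step 1 — column means:
  mean(A) = (3 + 5 + 8 + 4) / 4 = 20/4 = 5
  mean(B) = (3 + 7 + 6 + 1) / 4 = 17/4 = 4.25
  mean(C) = (8 + 5 + 3 + 5) / 4 = 21/4 = 5.25

Step 2 — sample variances and covariances s[i,j] = (1/(n-1)) · Σ_k (x_{k,i} - mean_i) · (x_{k,j} - mean_j), with n-1 = 3:
  s[A,A] = ((-2)·(-2) + (0)·(0) + (3)·(3) + (-1)·(-1)) / 3 = 14/3 = 4.6667
  s[A,B] = ((-2)·(-1.25) + (0)·(2.75) + (3)·(1.75) + (-1)·(-3.25)) / 3 = 11/3 = 3.6667
  s[A,C] = ((-2)·(2.75) + (0)·(-0.25) + (3)·(-2.25) + (-1)·(-0.25)) / 3 = -12/3 = -4
  s[B,B] = ((-1.25)·(-1.25) + (2.75)·(2.75) + (1.75)·(1.75) + (-3.25)·(-3.25)) / 3 = 22.75/3 = 7.5833
  s[B,C] = ((-1.25)·(2.75) + (2.75)·(-0.25) + (1.75)·(-2.25) + (-3.25)·(-0.25)) / 3 = -7.25/3 = -2.4167
  s[C,C] = ((2.75)·(2.75) + (-0.25)·(-0.25) + (-2.25)·(-2.25) + (-0.25)·(-0.25)) / 3 = 12.75/3 = 4.25
  Sample standard deviations s_i = √(s[i,i]):
  s(A) = √(4.6667) = 2.1602
  s(B) = √(7.5833) = 2.7538
  s(C) = √(4.25) = 2.0616

Step 3 — r_{ij} = s_{ij} / (s_i · s_j):
  r[A,A] = 1 (diagonal).
  r[A,B] = 3.6667 / (2.1602 · 2.7538) = 3.6667 / 5.9489 = 0.6164
  r[A,C] = -4 / (2.1602 · 2.0616) = -4 / 4.4535 = -0.8982
  r[B,B] = 1 (diagonal).
  r[B,C] = -2.4167 / (2.7538 · 2.0616) = -2.4167 / 5.6771 = -0.4257
  r[C,C] = 1 (diagonal).

R is symmetric with unit diagonal. Assembling:

R = [[1, 0.6164, -0.8982],
 [0.6164, 1, -0.4257],
 [-0.8982, -0.4257, 1]]


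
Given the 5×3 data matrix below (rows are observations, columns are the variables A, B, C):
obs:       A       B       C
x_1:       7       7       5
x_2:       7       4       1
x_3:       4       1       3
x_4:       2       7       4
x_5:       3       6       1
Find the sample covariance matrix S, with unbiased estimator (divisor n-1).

Step 1 — column means:
  mean(A) = (7 + 7 + 4 + 2 + 3) / 5 = 23/5 = 4.6
  mean(B) = (7 + 4 + 1 + 7 + 6) / 5 = 25/5 = 5
  mean(C) = (5 + 1 + 3 + 4 + 1) / 5 = 14/5 = 2.8

Step 2 — sample covariance S[i,j] = (1/(n-1)) · Σ_k (x_{k,i} - mean_i) · (x_{k,j} - mean_j), with n-1 = 4.
  S[A,A] = ((2.4)·(2.4) + (2.4)·(2.4) + (-0.6)·(-0.6) + (-2.6)·(-2.6) + (-1.6)·(-1.6)) / 4 = 21.2/4 = 5.3
  S[A,B] = ((2.4)·(2) + (2.4)·(-1) + (-0.6)·(-4) + (-2.6)·(2) + (-1.6)·(1)) / 4 = -2/4 = -0.5
  S[A,C] = ((2.4)·(2.2) + (2.4)·(-1.8) + (-0.6)·(0.2) + (-2.6)·(1.2) + (-1.6)·(-1.8)) / 4 = 0.6/4 = 0.15
  S[B,B] = ((2)·(2) + (-1)·(-1) + (-4)·(-4) + (2)·(2) + (1)·(1)) / 4 = 26/4 = 6.5
  S[B,C] = ((2)·(2.2) + (-1)·(-1.8) + (-4)·(0.2) + (2)·(1.2) + (1)·(-1.8)) / 4 = 6/4 = 1.5
  S[C,C] = ((2.2)·(2.2) + (-1.8)·(-1.8) + (0.2)·(0.2) + (1.2)·(1.2) + (-1.8)·(-1.8)) / 4 = 12.8/4 = 3.2

S is symmetric (S[j,i] = S[i,j]). Assembling:

S = [[5.3, -0.5, 0.15],
 [-0.5, 6.5, 1.5],
 [0.15, 1.5, 3.2]]


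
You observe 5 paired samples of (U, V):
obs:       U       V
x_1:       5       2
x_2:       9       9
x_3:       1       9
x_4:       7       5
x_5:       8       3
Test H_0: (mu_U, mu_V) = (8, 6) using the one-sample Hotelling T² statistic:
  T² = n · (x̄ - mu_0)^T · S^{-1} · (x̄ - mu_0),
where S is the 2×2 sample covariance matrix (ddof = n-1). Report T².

Step 1 — sample mean vector:
  mean(U) = (5 + 9 + 1 + 7 + 8) / 5 = 30/5 = 6
  mean(V) = (2 + 9 + 9 + 5 + 3) / 5 = 28/5 = 5.6
  x̄ = (6, 5.6),  deviation x̄ - mu_0 = (6, 5.6) - (8, 6) = (-2, -0.4).

Step 2 — sample covariance matrix, S[i,j] = (1/(n-1)) · Σ_k (x_{k,i} - mean_i) · (x_{k,j} - mean_j), divisor n-1 = 4:
  S[U,U] = ((-1)·(-1) + (3)·(3) + (-5)·(-5) + (1)·(1) + (2)·(2)) / 4 = 40/4 = 10
  S[U,V] = ((-1)·(-3.6) + (3)·(3.4) + (-5)·(3.4) + (1)·(-0.6) + (2)·(-2.6)) / 4 = -9/4 = -2.25
  S[V,V] = ((-3.6)·(-3.6) + (3.4)·(3.4) + (3.4)·(3.4) + (-0.6)·(-0.6) + (-2.6)·(-2.6)) / 4 = 43.2/4 = 10.8
  S = [[10, -2.25],
 [-2.25, 10.8]].

Step 3 — invert S. det(S) = 10·10.8 - (-2.25)² = 102.9375.
  S^{-1} = (1/det) · [[d, -b], [-b, a]] = [[0.1049, 0.0219],
 [0.0219, 0.0971]].

Step 4 — quadratic form (x̄ - mu_0)^T · S^{-1} · (x̄ - mu_0):
  S^{-1} · (x̄ - mu_0) = (-0.2186, -0.0826),
  (x̄ - mu_0)^T · [...] = (-2)·(-0.2186) + (-0.4)·(-0.0826) = 0.4702.

Step 5 — scale by n: T² = 5 · 0.4702 = 2.3509.

T² ≈ 2.3509


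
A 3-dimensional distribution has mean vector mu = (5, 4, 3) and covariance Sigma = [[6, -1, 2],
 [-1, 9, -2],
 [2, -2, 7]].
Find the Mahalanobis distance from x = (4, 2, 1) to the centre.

Step 1 — centre the observation: (x - mu) = (-1, -2, -2).

Step 2 — invert Sigma (cofactor / det for 3×3, or solve directly):
  Sigma^{-1} = [[0.185, 0.0094, -0.0502],
 [0.0094, 0.1191, 0.0313],
 [-0.0502, 0.0313, 0.1661]].

Step 3 — form the quadratic (x - mu)^T · Sigma^{-1} · (x - mu):
  Sigma^{-1} · (x - mu) = (-0.1034, -0.3103, -0.3448).
  (x - mu)^T · [Sigma^{-1} · (x - mu)] = (-1)·(-0.1034) + (-2)·(-0.3103) + (-2)·(-0.3448) = 1.4138.

Step 4 — take square root: d = √(1.4138) ≈ 1.189.

d(x, mu) = √(1.4138) ≈ 1.189


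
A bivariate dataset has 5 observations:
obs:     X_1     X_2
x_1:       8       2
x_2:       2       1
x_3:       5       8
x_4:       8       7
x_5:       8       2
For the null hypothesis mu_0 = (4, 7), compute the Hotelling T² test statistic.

Step 1 — sample mean vector:
  mean(X_1) = (8 + 2 + 5 + 8 + 8) / 5 = 31/5 = 6.2
  mean(X_2) = (2 + 1 + 8 + 7 + 2) / 5 = 20/5 = 4
  x̄ = (6.2, 4),  deviation x̄ - mu_0 = (6.2, 4) - (4, 7) = (2.2, -3).

Step 2 — sample covariance matrix, S[i,j] = (1/(n-1)) · Σ_k (x_{k,i} - mean_i) · (x_{k,j} - mean_j), divisor n-1 = 4:
  S[X_1,X_1] = ((1.8)·(1.8) + (-4.2)·(-4.2) + (-1.2)·(-1.2) + (1.8)·(1.8) + (1.8)·(1.8)) / 4 = 28.8/4 = 7.2
  S[X_1,X_2] = ((1.8)·(-2) + (-4.2)·(-3) + (-1.2)·(4) + (1.8)·(3) + (1.8)·(-2)) / 4 = 6/4 = 1.5
  S[X_2,X_2] = ((-2)·(-2) + (-3)·(-3) + (4)·(4) + (3)·(3) + (-2)·(-2)) / 4 = 42/4 = 10.5
  S = [[7.2, 1.5],
 [1.5, 10.5]].

Step 3 — invert S. det(S) = 7.2·10.5 - (1.5)² = 73.35.
  S^{-1} = (1/det) · [[d, -b], [-b, a]] = [[0.1431, -0.0204],
 [-0.0204, 0.0982]].

Step 4 — quadratic form (x̄ - mu_0)^T · S^{-1} · (x̄ - mu_0):
  S^{-1} · (x̄ - mu_0) = (0.3763, -0.3395),
  (x̄ - mu_0)^T · [...] = (2.2)·(0.3763) + (-3)·(-0.3395) = 1.8462.

Step 5 — scale by n: T² = 5 · 1.8462 = 9.2311.

T² ≈ 9.2311


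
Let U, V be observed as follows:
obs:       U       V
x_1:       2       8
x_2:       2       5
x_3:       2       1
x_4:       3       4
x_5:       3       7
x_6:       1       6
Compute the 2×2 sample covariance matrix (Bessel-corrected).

Step 1 — column means:
  mean(U) = (2 + 2 + 2 + 3 + 3 + 1) / 6 = 13/6 = 2.1667
  mean(V) = (8 + 5 + 1 + 4 + 7 + 6) / 6 = 31/6 = 5.1667

Step 2 — sample covariance S[i,j] = (1/(n-1)) · Σ_k (x_{k,i} - mean_i) · (x_{k,j} - mean_j), with n-1 = 5.
  S[U,U] = ((-0.1667)·(-0.1667) + (-0.1667)·(-0.1667) + (-0.1667)·(-0.1667) + (0.8333)·(0.8333) + (0.8333)·(0.8333) + (-1.1667)·(-1.1667)) / 5 = 2.8333/5 = 0.5667
  S[U,V] = ((-0.1667)·(2.8333) + (-0.1667)·(-0.1667) + (-0.1667)·(-4.1667) + (0.8333)·(-1.1667) + (0.8333)·(1.8333) + (-1.1667)·(0.8333)) / 5 = -0.1667/5 = -0.0333
  S[V,V] = ((2.8333)·(2.8333) + (-0.1667)·(-0.1667) + (-4.1667)·(-4.1667) + (-1.1667)·(-1.1667) + (1.8333)·(1.8333) + (0.8333)·(0.8333)) / 5 = 30.8333/5 = 6.1667

S is symmetric (S[j,i] = S[i,j]). Assembling:

S = [[0.5667, -0.0333],
 [-0.0333, 6.1667]]


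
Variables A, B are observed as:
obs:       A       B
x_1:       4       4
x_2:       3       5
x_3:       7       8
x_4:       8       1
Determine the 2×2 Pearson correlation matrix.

Step 1 — column means:
  mean(A) = (4 + 3 + 7 + 8) / 4 = 22/4 = 5.5
  mean(B) = (4 + 5 + 8 + 1) / 4 = 18/4 = 4.5

Step 2 — sample variances and covariances s[i,j] = (1/(n-1)) · Σ_k (x_{k,i} - mean_i) · (x_{k,j} - mean_j), with n-1 = 3:
  s[A,A] = ((-1.5)·(-1.5) + (-2.5)·(-2.5) + (1.5)·(1.5) + (2.5)·(2.5)) / 3 = 17/3 = 5.6667
  s[A,B] = ((-1.5)·(-0.5) + (-2.5)·(0.5) + (1.5)·(3.5) + (2.5)·(-3.5)) / 3 = -4/3 = -1.3333
  s[B,B] = ((-0.5)·(-0.5) + (0.5)·(0.5) + (3.5)·(3.5) + (-3.5)·(-3.5)) / 3 = 25/3 = 8.3333
  Sample standard deviations s_i = √(s[i,i]):
  s(A) = √(5.6667) = 2.3805
  s(B) = √(8.3333) = 2.8868

Step 3 — r_{ij} = s_{ij} / (s_i · s_j):
  r[A,A] = 1 (diagonal).
  r[A,B] = -1.3333 / (2.3805 · 2.8868) = -1.3333 / 6.8718 = -0.194
  r[B,B] = 1 (diagonal).

R is symmetric with unit diagonal. Assembling:

R = [[1, -0.194],
 [-0.194, 1]]


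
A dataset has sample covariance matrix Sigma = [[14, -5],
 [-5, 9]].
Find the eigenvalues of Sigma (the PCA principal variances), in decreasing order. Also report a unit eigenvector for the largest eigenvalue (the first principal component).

Step 1 — characteristic polynomial of 2×2 Sigma:
  det(Sigma - λI) = λ² - trace · λ + det = 0.
  trace = 14 + 9 = 23, det = 14·9 - (-5)² = 101.
Step 2 — discriminant:
  Δ = trace² - 4·det = 529 - 404 = 125.
Step 3 — eigenvalues:
  λ = (trace ± √Δ)/2 = (23 ± 11.1803)/2,
  λ_1 = 17.0902,  λ_2 = 5.9098.

Step 4 — unit eigenvector for λ_1: solve (Sigma - λ_1 I)v = 0. First row:
  (14 - 17.0902)·v_x + (-5)·v_y = 0, i.e. (-3.0902)·v_x + (-5)·v_y = 0,
  so v ∝ (b, λ_1 - a) = (-5, 3.0902); multiply by -1 so the first entry is positive: u = (5, -3.0902).
  ||u|| = √((5)² + (-3.0902)²) = √(34.5492) ≈ 5.8779,
  v_1 = u/||u|| ≈ (0.8507, -0.5257) (||v_1|| = 1).

λ_1 = 17.0902,  λ_2 = 5.9098;  v_1 ≈ (0.8507, -0.5257)


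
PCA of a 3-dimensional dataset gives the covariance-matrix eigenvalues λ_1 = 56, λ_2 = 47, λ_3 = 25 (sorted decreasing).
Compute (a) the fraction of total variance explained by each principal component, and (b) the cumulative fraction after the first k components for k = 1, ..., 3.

Step 1 — total variance = trace(Sigma) = Σ λ_i = 56 + 47 + 25 = 128.

Step 2 — fraction explained by component i = λ_i / Σ λ:
  PC1: 56/128 = 0.4375
  PC2: 47/128 = 0.3672
  PC3: 25/128 = 0.1953

Step 3 — cumulative fraction after k components = (λ_1 + ... + λ_k) / Σ λ:
  k = 1: 56/128 = 0.4375
  k = 2: (56 + 47)/128 = 103/128 = 0.8047
  k = 3: (56 + 47 + 25)/128 = 128/128 = 1

Summary (fraction, with percent):

explained: PC1 0.4375 (43.75%), PC2 0.3672 (36.72%), PC3 0.1953 (19.53%);  cumulative: 0.4375, 0.8047, 1


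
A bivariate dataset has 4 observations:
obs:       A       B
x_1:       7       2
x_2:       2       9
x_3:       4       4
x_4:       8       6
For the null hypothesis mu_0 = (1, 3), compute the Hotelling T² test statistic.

Step 1 — sample mean vector:
  mean(A) = (7 + 2 + 4 + 8) / 4 = 21/4 = 5.25
  mean(B) = (2 + 9 + 4 + 6) / 4 = 21/4 = 5.25
  x̄ = (5.25, 5.25),  deviation x̄ - mu_0 = (5.25, 5.25) - (1, 3) = (4.25, 2.25).

Step 2 — sample covariance matrix, S[i,j] = (1/(n-1)) · Σ_k (x_{k,i} - mean_i) · (x_{k,j} - mean_j), divisor n-1 = 3:
  S[A,A] = ((1.75)·(1.75) + (-3.25)·(-3.25) + (-1.25)·(-1.25) + (2.75)·(2.75)) / 3 = 22.75/3 = 7.5833
  S[A,B] = ((1.75)·(-3.25) + (-3.25)·(3.75) + (-1.25)·(-1.25) + (2.75)·(0.75)) / 3 = -14.25/3 = -4.75
  S[B,B] = ((-3.25)·(-3.25) + (3.75)·(3.75) + (-1.25)·(-1.25) + (0.75)·(0.75)) / 3 = 26.75/3 = 8.9167
  S = [[7.5833, -4.75],
 [-4.75, 8.9167]].

Step 3 — invert S. det(S) = 7.5833·8.9167 - (-4.75)² = 45.0556.
  S^{-1} = (1/det) · [[d, -b], [-b, a]] = [[0.1979, 0.1054],
 [0.1054, 0.1683]].

Step 4 — quadratic form (x̄ - mu_0)^T · S^{-1} · (x̄ - mu_0):
  S^{-1} · (x̄ - mu_0) = (1.0783, 0.8268),
  (x̄ - mu_0)^T · [...] = (4.25)·(1.0783) + (2.25)·(0.8268) = 6.443.

Step 5 — scale by n: T² = 4 · 6.443 = 25.7719.

T² ≈ 25.7719


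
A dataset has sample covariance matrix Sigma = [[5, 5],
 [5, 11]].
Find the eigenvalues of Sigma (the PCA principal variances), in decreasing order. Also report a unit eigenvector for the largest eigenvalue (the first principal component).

Step 1 — characteristic polynomial of 2×2 Sigma:
  det(Sigma - λI) = λ² - trace · λ + det = 0.
  trace = 5 + 11 = 16, det = 5·11 - (5)² = 30.
Step 2 — discriminant:
  Δ = trace² - 4·det = 256 - 120 = 136.
Step 3 — eigenvalues:
  λ = (trace ± √Δ)/2 = (16 ± 11.6619)/2,
  λ_1 = 13.831,  λ_2 = 2.169.

Step 4 — unit eigenvector for λ_1: solve (Sigma - λ_1 I)v = 0. First row:
  (5 - 13.831)·v_x + (5)·v_y = 0, i.e. (-8.831)·v_x + (5)·v_y = 0,
  so v ∝ (b, λ_1 - a) = (5, 8.831) = u.
  ||u|| = √((5)² + (8.831)²) = √(102.9857) ≈ 10.1482,
  v_1 = u/||u|| ≈ (0.4927, 0.8702) (||v_1|| = 1).

λ_1 = 13.831,  λ_2 = 2.169;  v_1 ≈ (0.4927, 0.8702)


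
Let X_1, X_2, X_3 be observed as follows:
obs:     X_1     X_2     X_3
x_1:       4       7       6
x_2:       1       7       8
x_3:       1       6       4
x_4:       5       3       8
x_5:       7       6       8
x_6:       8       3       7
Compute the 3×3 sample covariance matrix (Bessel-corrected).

Step 1 — column means:
  mean(X_1) = (4 + 1 + 1 + 5 + 7 + 8) / 6 = 26/6 = 4.3333
  mean(X_2) = (7 + 7 + 6 + 3 + 6 + 3) / 6 = 32/6 = 5.3333
  mean(X_3) = (6 + 8 + 4 + 8 + 8 + 7) / 6 = 41/6 = 6.8333

Step 2 — sample covariance S[i,j] = (1/(n-1)) · Σ_k (x_{k,i} - mean_i) · (x_{k,j} - mean_j), with n-1 = 5.
  S[X_1,X_1] = ((-0.3333)·(-0.3333) + (-3.3333)·(-3.3333) + (-3.3333)·(-3.3333) + (0.6667)·(0.6667) + (2.6667)·(2.6667) + (3.6667)·(3.6667)) / 5 = 43.3333/5 = 8.6667
  S[X_1,X_2] = ((-0.3333)·(1.6667) + (-3.3333)·(1.6667) + (-3.3333)·(0.6667) + (0.6667)·(-2.3333) + (2.6667)·(0.6667) + (3.6667)·(-2.3333)) / 5 = -16.6667/5 = -3.3333
  S[X_1,X_3] = ((-0.3333)·(-0.8333) + (-3.3333)·(1.1667) + (-3.3333)·(-2.8333) + (0.6667)·(1.1667) + (2.6667)·(1.1667) + (3.6667)·(0.1667)) / 5 = 10.3333/5 = 2.0667
  S[X_2,X_2] = ((1.6667)·(1.6667) + (1.6667)·(1.6667) + (0.6667)·(0.6667) + (-2.3333)·(-2.3333) + (0.6667)·(0.6667) + (-2.3333)·(-2.3333)) / 5 = 17.3333/5 = 3.4667
  S[X_2,X_3] = ((1.6667)·(-0.8333) + (1.6667)·(1.1667) + (0.6667)·(-2.8333) + (-2.3333)·(1.1667) + (0.6667)·(1.1667) + (-2.3333)·(0.1667)) / 5 = -3.6667/5 = -0.7333
  S[X_3,X_3] = ((-0.8333)·(-0.8333) + (1.1667)·(1.1667) + (-2.8333)·(-2.8333) + (1.1667)·(1.1667) + (1.1667)·(1.1667) + (0.1667)·(0.1667)) / 5 = 12.8333/5 = 2.5667

S is symmetric (S[j,i] = S[i,j]). Assembling:

S = [[8.6667, -3.3333, 2.0667],
 [-3.3333, 3.4667, -0.7333],
 [2.0667, -0.7333, 2.5667]]


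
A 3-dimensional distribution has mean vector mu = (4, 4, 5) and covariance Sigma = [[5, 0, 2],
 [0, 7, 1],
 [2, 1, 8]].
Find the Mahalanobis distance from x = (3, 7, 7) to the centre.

Step 1 — centre the observation: (x - mu) = (-1, 3, 2).

Step 2 — invert Sigma (cofactor / det for 3×3, or solve directly):
  Sigma^{-1} = [[0.2227, 0.0081, -0.0567],
 [0.0081, 0.1457, -0.0202],
 [-0.0567, -0.0202, 0.1417]].

Step 3 — form the quadratic (x - mu)^T · Sigma^{-1} · (x - mu):
  Sigma^{-1} · (x - mu) = (-0.3117, 0.3887, 0.2794).
  (x - mu)^T · [Sigma^{-1} · (x - mu)] = (-1)·(-0.3117) + (3)·(0.3887) + (2)·(0.2794) = 2.0364.

Step 4 — take square root: d = √(2.0364) ≈ 1.427.

d(x, mu) = √(2.0364) ≈ 1.427


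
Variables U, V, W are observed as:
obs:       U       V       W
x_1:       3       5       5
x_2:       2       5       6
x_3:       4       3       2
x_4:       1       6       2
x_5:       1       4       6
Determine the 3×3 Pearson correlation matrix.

Step 1 — column means:
  mean(U) = (3 + 2 + 4 + 1 + 1) / 5 = 11/5 = 2.2
  mean(V) = (5 + 5 + 3 + 6 + 4) / 5 = 23/5 = 4.6
  mean(W) = (5 + 6 + 2 + 2 + 6) / 5 = 21/5 = 4.2

Step 2 — sample variances and covariances s[i,j] = (1/(n-1)) · Σ_k (x_{k,i} - mean_i) · (x_{k,j} - mean_j), with n-1 = 4:
  s[U,U] = ((0.8)·(0.8) + (-0.2)·(-0.2) + (1.8)·(1.8) + (-1.2)·(-1.2) + (-1.2)·(-1.2)) / 4 = 6.8/4 = 1.7
  s[U,V] = ((0.8)·(0.4) + (-0.2)·(0.4) + (1.8)·(-1.6) + (-1.2)·(1.4) + (-1.2)·(-0.6)) / 4 = -3.6/4 = -0.9
  s[U,W] = ((0.8)·(0.8) + (-0.2)·(1.8) + (1.8)·(-2.2) + (-1.2)·(-2.2) + (-1.2)·(1.8)) / 4 = -3.2/4 = -0.8
  s[V,V] = ((0.4)·(0.4) + (0.4)·(0.4) + (-1.6)·(-1.6) + (1.4)·(1.4) + (-0.6)·(-0.6)) / 4 = 5.2/4 = 1.3
  s[V,W] = ((0.4)·(0.8) + (0.4)·(1.8) + (-1.6)·(-2.2) + (1.4)·(-2.2) + (-0.6)·(1.8)) / 4 = 0.4/4 = 0.1
  s[W,W] = ((0.8)·(0.8) + (1.8)·(1.8) + (-2.2)·(-2.2) + (-2.2)·(-2.2) + (1.8)·(1.8)) / 4 = 16.8/4 = 4.2
  Sample standard deviations s_i = √(s[i,i]):
  s(U) = √(1.7) = 1.3038
  s(V) = √(1.3) = 1.1402
  s(W) = √(4.2) = 2.0494

Step 3 — r_{ij} = s_{ij} / (s_i · s_j):
  r[U,U] = 1 (diagonal).
  r[U,V] = -0.9 / (1.3038 · 1.1402) = -0.9 / 1.4866 = -0.6054
  r[U,W] = -0.8 / (1.3038 · 2.0494) = -0.8 / 2.6721 = -0.2994
  r[V,V] = 1 (diagonal).
  r[V,W] = 0.1 / (1.1402 · 2.0494) = 0.1 / 2.3367 = 0.0428
  r[W,W] = 1 (diagonal).

R is symmetric with unit diagonal. Assembling:

R = [[1, -0.6054, -0.2994],
 [-0.6054, 1, 0.0428],
 [-0.2994, 0.0428, 1]]


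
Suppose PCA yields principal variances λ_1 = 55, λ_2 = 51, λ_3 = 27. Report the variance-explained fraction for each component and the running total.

Step 1 — total variance = trace(Sigma) = Σ λ_i = 55 + 51 + 27 = 133.

Step 2 — fraction explained by component i = λ_i / Σ λ:
  PC1: 55/133 = 0.4135
  PC2: 51/133 = 0.3835
  PC3: 27/133 = 0.203

Step 3 — cumulative fraction after k components = (λ_1 + ... + λ_k) / Σ λ:
  k = 1: 55/133 = 0.4135
  k = 2: (55 + 51)/133 = 106/133 = 0.797
  k = 3: (55 + 51 + 27)/133 = 133/133 = 1

Summary (fraction, with percent):

explained: PC1 0.4135 (41.35%), PC2 0.3835 (38.35%), PC3 0.203 (20.3%);  cumulative: 0.4135, 0.797, 1


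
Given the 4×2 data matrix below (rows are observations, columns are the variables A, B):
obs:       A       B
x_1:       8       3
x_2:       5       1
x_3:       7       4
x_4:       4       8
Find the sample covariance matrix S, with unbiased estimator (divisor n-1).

Step 1 — column means:
  mean(A) = (8 + 5 + 7 + 4) / 4 = 24/4 = 6
  mean(B) = (3 + 1 + 4 + 8) / 4 = 16/4 = 4

Step 2 — sample covariance S[i,j] = (1/(n-1)) · Σ_k (x_{k,i} - mean_i) · (x_{k,j} - mean_j), with n-1 = 3.
  S[A,A] = ((2)·(2) + (-1)·(-1) + (1)·(1) + (-2)·(-2)) / 3 = 10/3 = 3.3333
  S[A,B] = ((2)·(-1) + (-1)·(-3) + (1)·(0) + (-2)·(4)) / 3 = -7/3 = -2.3333
  S[B,B] = ((-1)·(-1) + (-3)·(-3) + (0)·(0) + (4)·(4)) / 3 = 26/3 = 8.6667

S is symmetric (S[j,i] = S[i,j]). Assembling:

S = [[3.3333, -2.3333],
 [-2.3333, 8.6667]]


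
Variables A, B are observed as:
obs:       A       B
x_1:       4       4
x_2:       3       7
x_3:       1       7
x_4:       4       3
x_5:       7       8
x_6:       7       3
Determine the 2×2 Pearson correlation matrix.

Step 1 — column means:
  mean(A) = (4 + 3 + 1 + 4 + 7 + 7) / 6 = 26/6 = 4.3333
  mean(B) = (4 + 7 + 7 + 3 + 8 + 3) / 6 = 32/6 = 5.3333

Step 2 — sample variances and covariances s[i,j] = (1/(n-1)) · Σ_k (x_{k,i} - mean_i) · (x_{k,j} - mean_j), with n-1 = 5:
  s[A,A] = ((-0.3333)·(-0.3333) + (-1.3333)·(-1.3333) + (-3.3333)·(-3.3333) + (-0.3333)·(-0.3333) + (2.6667)·(2.6667) + (2.6667)·(2.6667)) / 5 = 27.3333/5 = 5.4667
  s[A,B] = ((-0.3333)·(-1.3333) + (-1.3333)·(1.6667) + (-3.3333)·(1.6667) + (-0.3333)·(-2.3333) + (2.6667)·(2.6667) + (2.6667)·(-2.3333)) / 5 = -5.6667/5 = -1.1333
  s[B,B] = ((-1.3333)·(-1.3333) + (1.6667)·(1.6667) + (1.6667)·(1.6667) + (-2.3333)·(-2.3333) + (2.6667)·(2.6667) + (-2.3333)·(-2.3333)) / 5 = 25.3333/5 = 5.0667
  Sample standard deviations s_i = √(s[i,i]):
  s(A) = √(5.4667) = 2.3381
  s(B) = √(5.0667) = 2.2509

Step 3 — r_{ij} = s_{ij} / (s_i · s_j):
  r[A,A] = 1 (diagonal).
  r[A,B] = -1.1333 / (2.3381 · 2.2509) = -1.1333 / 5.2629 = -0.2153
  r[B,B] = 1 (diagonal).

R is symmetric with unit diagonal. Assembling:

R = [[1, -0.2153],
 [-0.2153, 1]]


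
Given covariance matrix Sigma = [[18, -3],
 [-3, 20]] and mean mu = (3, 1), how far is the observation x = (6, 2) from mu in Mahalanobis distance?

Step 1 — centre the observation: (x - mu) = (3, 1).

Step 2 — invert Sigma. det(Sigma) = 18·20 - (-3)² = 351.
  Sigma^{-1} = (1/det) · [[d, -b], [-b, a]] = [[0.057, 0.0085],
 [0.0085, 0.0513]].

Step 3 — form the quadratic (x - mu)^T · Sigma^{-1} · (x - mu):
  Sigma^{-1} · (x - mu) = (0.1795, 0.0769).
  (x - mu)^T · [Sigma^{-1} · (x - mu)] = (3)·(0.1795) + (1)·(0.0769) = 0.6154.

Step 4 — take square root: d = √(0.6154) ≈ 0.7845.

d(x, mu) = √(0.6154) ≈ 0.7845


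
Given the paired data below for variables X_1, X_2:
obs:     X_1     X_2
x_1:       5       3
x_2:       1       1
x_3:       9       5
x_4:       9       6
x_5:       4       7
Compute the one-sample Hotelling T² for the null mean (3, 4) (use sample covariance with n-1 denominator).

Step 1 — sample mean vector:
  mean(X_1) = (5 + 1 + 9 + 9 + 4) / 5 = 28/5 = 5.6
  mean(X_2) = (3 + 1 + 5 + 6 + 7) / 5 = 22/5 = 4.4
  x̄ = (5.6, 4.4),  deviation x̄ - mu_0 = (5.6, 4.4) - (3, 4) = (2.6, 0.4).

Step 2 — sample covariance matrix, S[i,j] = (1/(n-1)) · Σ_k (x_{k,i} - mean_i) · (x_{k,j} - mean_j), divisor n-1 = 4:
  S[X_1,X_1] = ((-0.6)·(-0.6) + (-4.6)·(-4.6) + (3.4)·(3.4) + (3.4)·(3.4) + (-1.6)·(-1.6)) / 4 = 47.2/4 = 11.8
  S[X_1,X_2] = ((-0.6)·(-1.4) + (-4.6)·(-3.4) + (3.4)·(0.6) + (3.4)·(1.6) + (-1.6)·(2.6)) / 4 = 19.8/4 = 4.95
  S[X_2,X_2] = ((-1.4)·(-1.4) + (-3.4)·(-3.4) + (0.6)·(0.6) + (1.6)·(1.6) + (2.6)·(2.6)) / 4 = 23.2/4 = 5.8
  S = [[11.8, 4.95],
 [4.95, 5.8]].

Step 3 — invert S. det(S) = 11.8·5.8 - (4.95)² = 43.9375.
  S^{-1} = (1/det) · [[d, -b], [-b, a]] = [[0.132, -0.1127],
 [-0.1127, 0.2686]].

Step 4 — quadratic form (x̄ - mu_0)^T · S^{-1} · (x̄ - mu_0):
  S^{-1} · (x̄ - mu_0) = (0.2982, -0.1855),
  (x̄ - mu_0)^T · [...] = (2.6)·(0.2982) + (0.4)·(-0.1855) = 0.701.

Step 5 — scale by n: T² = 5 · 0.701 = 3.505.

T² ≈ 3.505


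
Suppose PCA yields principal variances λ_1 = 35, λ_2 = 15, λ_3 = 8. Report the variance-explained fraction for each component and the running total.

Step 1 — total variance = trace(Sigma) = Σ λ_i = 35 + 15 + 8 = 58.

Step 2 — fraction explained by component i = λ_i / Σ λ:
  PC1: 35/58 = 0.6034
  PC2: 15/58 = 0.2586
  PC3: 8/58 = 0.1379

Step 3 — cumulative fraction after k components = (λ_1 + ... + λ_k) / Σ λ:
  k = 1: 35/58 = 0.6034
  k = 2: (35 + 15)/58 = 50/58 = 0.8621
  k = 3: (35 + 15 + 8)/58 = 58/58 = 1

Summary (fraction, with percent):

explained: PC1 0.6034 (60.34%), PC2 0.2586 (25.86%), PC3 0.1379 (13.79%);  cumulative: 0.6034, 0.8621, 1


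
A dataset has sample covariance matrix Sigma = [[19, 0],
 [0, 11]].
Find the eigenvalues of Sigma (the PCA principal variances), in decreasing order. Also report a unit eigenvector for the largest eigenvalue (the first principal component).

Step 1 — characteristic polynomial of 2×2 Sigma:
  det(Sigma - λI) = λ² - trace · λ + det = 0.
  trace = 19 + 11 = 30, det = 19·11 - (0)² = 209.
Step 2 — discriminant:
  Δ = trace² - 4·det = 900 - 836 = 64.
Step 3 — eigenvalues:
  λ = (trace ± √Δ)/2 = (30 ± 8)/2,
  λ_1 = 19,  λ_2 = 11.

Step 4 — unit eigenvector for λ_1: Sigma is diagonal, so its eigenvectors are the coordinate axes. λ_1 = 19 is the diagonal entry on the first coordinate axis, hence
  v_1 = (1, 0) (||v_1|| = 1).

λ_1 = 19,  λ_2 = 11;  v_1 ≈ (1, 0)


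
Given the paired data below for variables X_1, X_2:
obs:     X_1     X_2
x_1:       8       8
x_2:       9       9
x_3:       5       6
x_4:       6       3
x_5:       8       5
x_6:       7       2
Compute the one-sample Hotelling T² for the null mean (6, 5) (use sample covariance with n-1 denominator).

Step 1 — sample mean vector:
  mean(X_1) = (8 + 9 + 5 + 6 + 8 + 7) / 6 = 43/6 = 7.1667
  mean(X_2) = (8 + 9 + 6 + 3 + 5 + 2) / 6 = 33/6 = 5.5
  x̄ = (7.1667, 5.5),  deviation x̄ - mu_0 = (7.1667, 5.5) - (6, 5) = (1.1667, 0.5).

Step 2 — sample covariance matrix, S[i,j] = (1/(n-1)) · Σ_k (x_{k,i} - mean_i) · (x_{k,j} - mean_j), divisor n-1 = 5:
  S[X_1,X_1] = ((0.8333)·(0.8333) + (1.8333)·(1.8333) + (-2.1667)·(-2.1667) + (-1.1667)·(-1.1667) + (0.8333)·(0.8333) + (-0.1667)·(-0.1667)) / 5 = 10.8333/5 = 2.1667
  S[X_1,X_2] = ((0.8333)·(2.5) + (1.8333)·(3.5) + (-2.1667)·(0.5) + (-1.1667)·(-2.5) + (0.8333)·(-0.5) + (-0.1667)·(-3.5)) / 5 = 10.5/5 = 2.1
  S[X_2,X_2] = ((2.5)·(2.5) + (3.5)·(3.5) + (0.5)·(0.5) + (-2.5)·(-2.5) + (-0.5)·(-0.5) + (-3.5)·(-3.5)) / 5 = 37.5/5 = 7.5
  S = [[2.1667, 2.1],
 [2.1, 7.5]].

Step 3 — invert S. det(S) = 2.1667·7.5 - (2.1)² = 11.84.
  S^{-1} = (1/det) · [[d, -b], [-b, a]] = [[0.6334, -0.1774],
 [-0.1774, 0.183]].

Step 4 — quadratic form (x̄ - mu_0)^T · S^{-1} · (x̄ - mu_0):
  S^{-1} · (x̄ - mu_0) = (0.6503, -0.1154),
  (x̄ - mu_0)^T · [...] = (1.1667)·(0.6503) + (0.5)·(-0.1154) = 0.701.

Step 5 — scale by n: T² = 6 · 0.701 = 4.2061.

T² ≈ 4.2061


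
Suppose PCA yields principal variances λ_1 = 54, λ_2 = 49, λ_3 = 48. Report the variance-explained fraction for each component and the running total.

Step 1 — total variance = trace(Sigma) = Σ λ_i = 54 + 49 + 48 = 151.

Step 2 — fraction explained by component i = λ_i / Σ λ:
  PC1: 54/151 = 0.3576
  PC2: 49/151 = 0.3245
  PC3: 48/151 = 0.3179

Step 3 — cumulative fraction after k components = (λ_1 + ... + λ_k) / Σ λ:
  k = 1: 54/151 = 0.3576
  k = 2: (54 + 49)/151 = 103/151 = 0.6821
  k = 3: (54 + 49 + 48)/151 = 151/151 = 1

Summary (fraction, with percent):

explained: PC1 0.3576 (35.76%), PC2 0.3245 (32.45%), PC3 0.3179 (31.79%);  cumulative: 0.3576, 0.6821, 1


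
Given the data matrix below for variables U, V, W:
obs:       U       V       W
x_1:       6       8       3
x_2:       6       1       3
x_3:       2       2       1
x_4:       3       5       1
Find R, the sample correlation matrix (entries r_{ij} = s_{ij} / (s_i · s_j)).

Step 1 — column means:
  mean(U) = (6 + 6 + 2 + 3) / 4 = 17/4 = 4.25
  mean(V) = (8 + 1 + 2 + 5) / 4 = 16/4 = 4
  mean(W) = (3 + 3 + 1 + 1) / 4 = 8/4 = 2

Step 2 — sample variances and covariances s[i,j] = (1/(n-1)) · Σ_k (x_{k,i} - mean_i) · (x_{k,j} - mean_j), with n-1 = 3:
  s[U,U] = ((1.75)·(1.75) + (1.75)·(1.75) + (-2.25)·(-2.25) + (-1.25)·(-1.25)) / 3 = 12.75/3 = 4.25
  s[U,V] = ((1.75)·(4) + (1.75)·(-3) + (-2.25)·(-2) + (-1.25)·(1)) / 3 = 5/3 = 1.6667
  s[U,W] = ((1.75)·(1) + (1.75)·(1) + (-2.25)·(-1) + (-1.25)·(-1)) / 3 = 7/3 = 2.3333
  s[V,V] = ((4)·(4) + (-3)·(-3) + (-2)·(-2) + (1)·(1)) / 3 = 30/3 = 10
  s[V,W] = ((4)·(1) + (-3)·(1) + (-2)·(-1) + (1)·(-1)) / 3 = 2/3 = 0.6667
  s[W,W] = ((1)·(1) + (1)·(1) + (-1)·(-1) + (-1)·(-1)) / 3 = 4/3 = 1.3333
  Sample standard deviations s_i = √(s[i,i]):
  s(U) = √(4.25) = 2.0616
  s(V) = √(10) = 3.1623
  s(W) = √(1.3333) = 1.1547

Step 3 — r_{ij} = s_{ij} / (s_i · s_j):
  r[U,U] = 1 (diagonal).
  r[U,V] = 1.6667 / (2.0616 · 3.1623) = 1.6667 / 6.5192 = 0.2557
  r[U,W] = 2.3333 / (2.0616 · 1.1547) = 2.3333 / 2.3805 = 0.9802
  r[V,V] = 1 (diagonal).
  r[V,W] = 0.6667 / (3.1623 · 1.1547) = 0.6667 / 3.6515 = 0.1826
  r[W,W] = 1 (diagonal).

R is symmetric with unit diagonal. Assembling:

R = [[1, 0.2557, 0.9802],
 [0.2557, 1, 0.1826],
 [0.9802, 0.1826, 1]]


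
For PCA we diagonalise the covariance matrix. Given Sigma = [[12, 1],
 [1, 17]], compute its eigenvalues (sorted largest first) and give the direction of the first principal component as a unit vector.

Step 1 — characteristic polynomial of 2×2 Sigma:
  det(Sigma - λI) = λ² - trace · λ + det = 0.
  trace = 12 + 17 = 29, det = 12·17 - (1)² = 203.
Step 2 — discriminant:
  Δ = trace² - 4·det = 841 - 812 = 29.
Step 3 — eigenvalues:
  λ = (trace ± √Δ)/2 = (29 ± 5.3852)/2,
  λ_1 = 17.1926,  λ_2 = 11.8074.

Step 4 — unit eigenvector for λ_1: solve (Sigma - λ_1 I)v = 0. First row:
  (12 - 17.1926)·v_x + (1)·v_y = 0, i.e. (-5.1926)·v_x + (1)·v_y = 0,
  so v ∝ (b, λ_1 - a) = (1, 5.1926) = u.
  ||u|| = √((1)² + (5.1926)²) = √(27.9629) ≈ 5.288,
  v_1 = u/||u|| ≈ (0.1891, 0.982) (||v_1|| = 1).

λ_1 = 17.1926,  λ_2 = 11.8074;  v_1 ≈ (0.1891, 0.982)


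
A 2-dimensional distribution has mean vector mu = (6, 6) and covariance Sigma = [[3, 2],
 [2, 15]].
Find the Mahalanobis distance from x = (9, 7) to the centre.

Step 1 — centre the observation: (x - mu) = (3, 1).

Step 2 — invert Sigma. det(Sigma) = 3·15 - (2)² = 41.
  Sigma^{-1} = (1/det) · [[d, -b], [-b, a]] = [[0.3659, -0.0488],
 [-0.0488, 0.0732]].

Step 3 — form the quadratic (x - mu)^T · Sigma^{-1} · (x - mu):
  Sigma^{-1} · (x - mu) = (1.0488, -0.0732).
  (x - mu)^T · [Sigma^{-1} · (x - mu)] = (3)·(1.0488) + (1)·(-0.0732) = 3.0732.

Step 4 — take square root: d = √(3.0732) ≈ 1.753.

d(x, mu) = √(3.0732) ≈ 1.753


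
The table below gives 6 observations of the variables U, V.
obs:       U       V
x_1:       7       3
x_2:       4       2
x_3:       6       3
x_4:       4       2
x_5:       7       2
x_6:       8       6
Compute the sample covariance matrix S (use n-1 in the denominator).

Step 1 — column means:
  mean(U) = (7 + 4 + 6 + 4 + 7 + 8) / 6 = 36/6 = 6
  mean(V) = (3 + 2 + 3 + 2 + 2 + 6) / 6 = 18/6 = 3

Step 2 — sample covariance S[i,j] = (1/(n-1)) · Σ_k (x_{k,i} - mean_i) · (x_{k,j} - mean_j), with n-1 = 5.
  S[U,U] = ((1)·(1) + (-2)·(-2) + (0)·(0) + (-2)·(-2) + (1)·(1) + (2)·(2)) / 5 = 14/5 = 2.8
  S[U,V] = ((1)·(0) + (-2)·(-1) + (0)·(0) + (-2)·(-1) + (1)·(-1) + (2)·(3)) / 5 = 9/5 = 1.8
  S[V,V] = ((0)·(0) + (-1)·(-1) + (0)·(0) + (-1)·(-1) + (-1)·(-1) + (3)·(3)) / 5 = 12/5 = 2.4

S is symmetric (S[j,i] = S[i,j]). Assembling:

S = [[2.8, 1.8],
 [1.8, 2.4]]


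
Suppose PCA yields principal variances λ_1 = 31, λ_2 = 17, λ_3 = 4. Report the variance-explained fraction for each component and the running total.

Step 1 — total variance = trace(Sigma) = Σ λ_i = 31 + 17 + 4 = 52.

Step 2 — fraction explained by component i = λ_i / Σ λ:
  PC1: 31/52 = 0.5962
  PC2: 17/52 = 0.3269
  PC3: 4/52 = 0.0769

Step 3 — cumulative fraction after k components = (λ_1 + ... + λ_k) / Σ λ:
  k = 1: 31/52 = 0.5962
  k = 2: (31 + 17)/52 = 48/52 = 0.9231
  k = 3: (31 + 17 + 4)/52 = 52/52 = 1

Summary (fraction, with percent):

explained: PC1 0.5962 (59.62%), PC2 0.3269 (32.69%), PC3 0.0769 (7.69%);  cumulative: 0.5962, 0.9231, 1


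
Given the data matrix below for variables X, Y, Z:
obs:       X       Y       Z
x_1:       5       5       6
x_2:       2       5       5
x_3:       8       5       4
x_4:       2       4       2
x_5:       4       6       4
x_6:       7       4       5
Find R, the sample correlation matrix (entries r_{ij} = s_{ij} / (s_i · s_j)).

Step 1 — column means:
  mean(X) = (5 + 2 + 8 + 2 + 4 + 7) / 6 = 28/6 = 4.6667
  mean(Y) = (5 + 5 + 5 + 4 + 6 + 4) / 6 = 29/6 = 4.8333
  mean(Z) = (6 + 5 + 4 + 2 + 4 + 5) / 6 = 26/6 = 4.3333

Step 2 — sample variances and covariances s[i,j] = (1/(n-1)) · Σ_k (x_{k,i} - mean_i) · (x_{k,j} - mean_j), with n-1 = 5:
  s[X,X] = ((0.3333)·(0.3333) + (-2.6667)·(-2.6667) + (3.3333)·(3.3333) + (-2.6667)·(-2.6667) + (-0.6667)·(-0.6667) + (2.3333)·(2.3333)) / 5 = 31.3333/5 = 6.2667
  s[X,Y] = ((0.3333)·(0.1667) + (-2.6667)·(0.1667) + (3.3333)·(0.1667) + (-2.6667)·(-0.8333) + (-0.6667)·(1.1667) + (2.3333)·(-0.8333)) / 5 = -0.3333/5 = -0.0667
  s[X,Z] = ((0.3333)·(1.6667) + (-2.6667)·(0.6667) + (3.3333)·(-0.3333) + (-2.6667)·(-2.3333) + (-0.6667)·(-0.3333) + (2.3333)·(0.6667)) / 5 = 5.6667/5 = 1.1333
  s[Y,Y] = ((0.1667)·(0.1667) + (0.1667)·(0.1667) + (0.1667)·(0.1667) + (-0.8333)·(-0.8333) + (1.1667)·(1.1667) + (-0.8333)·(-0.8333)) / 5 = 2.8333/5 = 0.5667
  s[Y,Z] = ((0.1667)·(1.6667) + (0.1667)·(0.6667) + (0.1667)·(-0.3333) + (-0.8333)·(-2.3333) + (1.1667)·(-0.3333) + (-0.8333)·(0.6667)) / 5 = 1.3333/5 = 0.2667
  s[Z,Z] = ((1.6667)·(1.6667) + (0.6667)·(0.6667) + (-0.3333)·(-0.3333) + (-2.3333)·(-2.3333) + (-0.3333)·(-0.3333) + (0.6667)·(0.6667)) / 5 = 9.3333/5 = 1.8667
  Sample standard deviations s_i = √(s[i,i]):
  s(X) = √(6.2667) = 2.5033
  s(Y) = √(0.5667) = 0.7528
  s(Z) = √(1.8667) = 1.3663

Step 3 — r_{ij} = s_{ij} / (s_i · s_j):
  r[X,X] = 1 (diagonal).
  r[X,Y] = -0.0667 / (2.5033 · 0.7528) = -0.0667 / 1.8844 = -0.0354
  r[X,Z] = 1.1333 / (2.5033 · 1.3663) = 1.1333 / 3.4202 = 0.3314
  r[Y,Y] = 1 (diagonal).
  r[Y,Z] = 0.2667 / (0.7528 · 1.3663) = 0.2667 / 1.0285 = 0.2593
  r[Z,Z] = 1 (diagonal).

R is symmetric with unit diagonal. Assembling:

R = [[1, -0.0354, 0.3314],
 [-0.0354, 1, 0.2593],
 [0.3314, 0.2593, 1]]
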